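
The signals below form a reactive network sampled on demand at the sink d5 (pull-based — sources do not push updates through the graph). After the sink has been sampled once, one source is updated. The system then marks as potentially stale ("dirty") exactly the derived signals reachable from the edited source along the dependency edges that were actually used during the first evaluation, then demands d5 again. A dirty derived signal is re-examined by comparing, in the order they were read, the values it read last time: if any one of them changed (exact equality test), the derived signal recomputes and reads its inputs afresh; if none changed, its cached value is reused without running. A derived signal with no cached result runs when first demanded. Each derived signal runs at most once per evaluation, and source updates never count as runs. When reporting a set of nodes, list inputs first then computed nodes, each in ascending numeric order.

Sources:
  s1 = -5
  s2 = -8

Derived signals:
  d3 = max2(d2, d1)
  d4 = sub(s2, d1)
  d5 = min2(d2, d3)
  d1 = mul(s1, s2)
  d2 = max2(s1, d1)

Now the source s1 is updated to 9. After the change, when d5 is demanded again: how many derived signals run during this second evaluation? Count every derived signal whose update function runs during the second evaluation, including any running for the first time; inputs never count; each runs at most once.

Run set: d1, d2, d3, d5 (4 run).

Initial pass — values computed on the first demand:
  d1 = mul(-5, -8) = 40
  d2 = max2(-5, 40) = 40
  d3 = max2(40, 40) = 40
  d5 = min2(40, 40) = 40

Second demand — change propagation:
  d1: re-runs because s1 -5->9; new result -72.
  d2: re-runs because s1 -5->9; d1 40->-72; new result 9.
  d3: re-runs because d2 40->9; d1 40->-72; new result 9.
  d5: re-runs because d2 40->9; d3 40->9; new result 9.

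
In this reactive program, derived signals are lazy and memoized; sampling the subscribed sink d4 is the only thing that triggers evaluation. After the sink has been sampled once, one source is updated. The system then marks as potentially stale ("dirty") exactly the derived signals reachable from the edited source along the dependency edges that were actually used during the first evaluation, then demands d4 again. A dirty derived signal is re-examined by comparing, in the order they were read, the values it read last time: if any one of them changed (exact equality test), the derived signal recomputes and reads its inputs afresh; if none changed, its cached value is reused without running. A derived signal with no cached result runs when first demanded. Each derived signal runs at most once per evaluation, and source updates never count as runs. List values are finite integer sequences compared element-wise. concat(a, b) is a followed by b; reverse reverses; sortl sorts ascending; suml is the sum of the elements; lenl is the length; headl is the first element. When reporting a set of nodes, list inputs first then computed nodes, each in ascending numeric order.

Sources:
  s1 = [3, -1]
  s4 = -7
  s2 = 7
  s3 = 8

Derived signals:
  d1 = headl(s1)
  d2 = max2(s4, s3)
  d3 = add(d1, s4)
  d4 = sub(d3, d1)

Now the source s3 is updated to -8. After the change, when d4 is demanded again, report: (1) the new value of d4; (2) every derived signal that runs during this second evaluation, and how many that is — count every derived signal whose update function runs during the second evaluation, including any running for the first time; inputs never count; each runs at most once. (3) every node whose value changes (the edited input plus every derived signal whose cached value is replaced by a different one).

First demand of the output computes:
  d1 = headl([3, -1]) = 3
  d3 = add(3, -7) = -4
  d4 = sub(-4, 3) = -7

After the edit, cleaning proceeds:
  s3 only reaches undemanded nodes; the second demand re-runs nothing.

Note the shortcut — s3 feeds only undemanded nodes, so no recomputation happens.

Demanding d4 again yields -7.
0 derived signals run: none.
The nodes whose values change: s3.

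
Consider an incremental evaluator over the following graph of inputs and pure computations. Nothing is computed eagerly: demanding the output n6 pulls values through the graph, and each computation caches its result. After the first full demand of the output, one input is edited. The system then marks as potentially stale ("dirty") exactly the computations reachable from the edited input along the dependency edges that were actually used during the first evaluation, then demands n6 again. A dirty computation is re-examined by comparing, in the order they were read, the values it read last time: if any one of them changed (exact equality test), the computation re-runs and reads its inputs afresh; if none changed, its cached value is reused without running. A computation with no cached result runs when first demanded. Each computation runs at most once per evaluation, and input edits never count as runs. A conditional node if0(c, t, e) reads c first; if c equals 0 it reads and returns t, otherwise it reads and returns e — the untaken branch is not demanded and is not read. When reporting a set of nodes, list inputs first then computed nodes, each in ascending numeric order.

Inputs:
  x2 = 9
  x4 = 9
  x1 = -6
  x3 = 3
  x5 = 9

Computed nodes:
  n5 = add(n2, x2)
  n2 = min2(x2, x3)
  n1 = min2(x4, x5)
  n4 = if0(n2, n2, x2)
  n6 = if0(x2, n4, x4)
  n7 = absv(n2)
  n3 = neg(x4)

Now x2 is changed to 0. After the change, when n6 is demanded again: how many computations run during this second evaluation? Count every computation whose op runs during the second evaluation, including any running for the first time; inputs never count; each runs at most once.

Initial pass — values computed on the first demand:
  n6 = if0(x2=9 -> else branch x4) = 9

Second demand — change propagation:
  n2: newly demanded (no cache) — executes and yields 0.
  n4: newly demanded (no cache) — executes and yields 0.
  n6: re-runs because x2 9->0; new result 0.

The important point: the flipped condition pulls in fresh nodes; n2, n4 run for the first time.

Run set: n2, n4, n6 (3 run).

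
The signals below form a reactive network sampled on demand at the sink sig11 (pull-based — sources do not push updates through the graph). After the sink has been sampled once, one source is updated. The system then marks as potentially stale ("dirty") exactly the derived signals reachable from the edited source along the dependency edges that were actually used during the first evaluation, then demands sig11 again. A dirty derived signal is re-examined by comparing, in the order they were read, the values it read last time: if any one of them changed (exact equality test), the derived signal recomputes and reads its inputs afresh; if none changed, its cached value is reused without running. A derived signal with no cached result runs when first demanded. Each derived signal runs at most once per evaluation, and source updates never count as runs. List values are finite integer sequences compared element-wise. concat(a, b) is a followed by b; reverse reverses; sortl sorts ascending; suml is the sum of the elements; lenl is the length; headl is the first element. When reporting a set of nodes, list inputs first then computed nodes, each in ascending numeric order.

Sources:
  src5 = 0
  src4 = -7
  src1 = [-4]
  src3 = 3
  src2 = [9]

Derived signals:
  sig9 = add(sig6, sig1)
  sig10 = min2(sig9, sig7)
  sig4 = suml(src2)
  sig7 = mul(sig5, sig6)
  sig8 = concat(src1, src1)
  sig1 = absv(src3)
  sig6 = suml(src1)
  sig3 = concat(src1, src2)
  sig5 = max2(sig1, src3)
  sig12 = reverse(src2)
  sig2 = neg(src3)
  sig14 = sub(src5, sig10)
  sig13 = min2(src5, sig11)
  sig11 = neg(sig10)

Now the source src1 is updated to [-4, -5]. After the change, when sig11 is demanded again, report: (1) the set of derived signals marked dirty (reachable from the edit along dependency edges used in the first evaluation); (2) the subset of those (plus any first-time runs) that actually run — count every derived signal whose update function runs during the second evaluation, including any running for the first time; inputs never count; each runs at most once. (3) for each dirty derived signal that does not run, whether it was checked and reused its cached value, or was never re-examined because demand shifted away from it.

Initial pass — values computed on the first demand:
  sig1 = absv(3) = 3
  sig5 = max2(3, 3) = 3
  sig6 = suml([-4]) = -4
  sig7 = mul(3, -4) = -12
  sig9 = add(-4, 3) = -1
  sig10 = min2(-1, -12) = -12
  sig11 = neg(-12) = 12

Second demand — change propagation:
  sig6: re-runs because src1 [-4]->[-4, -5]; new result -9.
  sig7: re-runs because sig6 -4->-9; new result -27.
  sig9: re-runs because sig6 -4->-9; new result -6.
  sig10: re-runs because sig9 -1->-6; sig7 -12->-27; new result -27.
  sig11: re-runs because sig10 -12->-27; new result 27.

Dirty set: sig6, sig7, sig9, sig10, sig11.
Run set: sig6, sig7, sig9, sig10, sig11 (5 run).
All dirty derived signals ended up running.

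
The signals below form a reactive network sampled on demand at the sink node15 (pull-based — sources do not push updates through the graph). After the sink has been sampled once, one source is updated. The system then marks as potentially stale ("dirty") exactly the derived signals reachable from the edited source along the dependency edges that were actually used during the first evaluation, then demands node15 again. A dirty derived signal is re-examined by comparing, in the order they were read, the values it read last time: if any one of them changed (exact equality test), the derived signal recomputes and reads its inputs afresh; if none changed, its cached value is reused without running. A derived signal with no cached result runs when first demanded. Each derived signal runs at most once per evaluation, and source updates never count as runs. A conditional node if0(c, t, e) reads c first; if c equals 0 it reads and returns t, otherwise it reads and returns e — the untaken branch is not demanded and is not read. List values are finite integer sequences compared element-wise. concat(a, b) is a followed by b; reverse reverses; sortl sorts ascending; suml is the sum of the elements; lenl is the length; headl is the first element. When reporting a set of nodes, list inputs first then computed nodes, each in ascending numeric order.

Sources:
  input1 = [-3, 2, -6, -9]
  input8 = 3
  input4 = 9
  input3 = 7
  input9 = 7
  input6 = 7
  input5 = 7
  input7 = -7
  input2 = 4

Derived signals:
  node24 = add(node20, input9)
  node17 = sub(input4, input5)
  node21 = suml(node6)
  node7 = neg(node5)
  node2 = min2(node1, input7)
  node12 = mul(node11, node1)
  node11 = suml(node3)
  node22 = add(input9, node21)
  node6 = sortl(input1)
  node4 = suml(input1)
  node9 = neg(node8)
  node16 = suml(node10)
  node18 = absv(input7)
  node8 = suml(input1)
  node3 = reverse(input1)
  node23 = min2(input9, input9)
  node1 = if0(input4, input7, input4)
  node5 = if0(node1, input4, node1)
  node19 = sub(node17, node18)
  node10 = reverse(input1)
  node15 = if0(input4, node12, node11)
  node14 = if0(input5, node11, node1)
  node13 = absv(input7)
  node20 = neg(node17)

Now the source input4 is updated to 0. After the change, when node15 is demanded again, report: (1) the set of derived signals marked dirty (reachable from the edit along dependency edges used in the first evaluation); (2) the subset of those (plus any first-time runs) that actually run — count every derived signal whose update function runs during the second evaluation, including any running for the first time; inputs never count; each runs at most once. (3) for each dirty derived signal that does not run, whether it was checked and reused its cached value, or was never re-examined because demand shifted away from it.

Initial pass — values computed on the first demand:
  node3 = reverse([-3, 2, -6, -9]) = [-9, -6, 2, -3]
  node11 = suml([-9, -6, 2, -3]) = -16
  node15 = if0(input4=9 -> else branch node11) = -16

Second demand — change propagation:
  node1: newly demanded (no cache) — executes and yields -7.
  node12: newly demanded (no cache) — executes and yields 112.
  node15: re-runs because input4 9->0; new result 112.

The important point: the flipped condition pulls in fresh nodes; node1, node12 run for the first time.

Dirty set: node15.
Run set: node1, node12, node15 (3 run).
All dirty derived signals ended up running.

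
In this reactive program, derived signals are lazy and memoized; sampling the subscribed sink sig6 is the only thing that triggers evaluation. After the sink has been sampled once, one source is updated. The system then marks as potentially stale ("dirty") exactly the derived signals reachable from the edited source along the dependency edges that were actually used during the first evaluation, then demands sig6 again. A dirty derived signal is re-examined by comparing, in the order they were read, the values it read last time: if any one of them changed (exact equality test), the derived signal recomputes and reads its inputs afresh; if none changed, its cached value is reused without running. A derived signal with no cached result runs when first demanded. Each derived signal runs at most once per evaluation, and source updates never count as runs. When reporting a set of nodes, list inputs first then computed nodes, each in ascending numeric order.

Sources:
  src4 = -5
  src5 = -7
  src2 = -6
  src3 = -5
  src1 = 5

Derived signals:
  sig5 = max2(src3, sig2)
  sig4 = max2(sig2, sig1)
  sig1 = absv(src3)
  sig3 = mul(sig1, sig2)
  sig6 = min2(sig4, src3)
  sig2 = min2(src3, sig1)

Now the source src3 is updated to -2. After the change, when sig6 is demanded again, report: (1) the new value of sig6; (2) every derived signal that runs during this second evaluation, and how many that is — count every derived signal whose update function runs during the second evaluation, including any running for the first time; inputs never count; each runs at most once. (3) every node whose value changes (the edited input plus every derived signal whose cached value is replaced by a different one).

First demand of the output computes:
  sig1 = absv(-5) = 5
  sig2 = min2(-5, 5) = -5
  sig4 = max2(-5, 5) = 5
  sig6 = min2(5, -5) = -5

After the edit, cleaning proceeds:
  sig1: a read changed (src3 -5->-2) — executes, giving 2.
  sig2: a read changed (src3 -5->-2; sig1 5->2) — executes, giving -2.
  sig4: a read changed (sig2 -5->-2; sig1 5->2) — executes, giving 2.
  sig6: a read changed (sig4 5->2; src3 -5->-2) — executes, giving -2.

Demanding sig6 again yields -2.
4 derived signals run: sig1, sig2, sig4, sig6.
The nodes whose values change: src3, sig1, sig2, sig4, sig6.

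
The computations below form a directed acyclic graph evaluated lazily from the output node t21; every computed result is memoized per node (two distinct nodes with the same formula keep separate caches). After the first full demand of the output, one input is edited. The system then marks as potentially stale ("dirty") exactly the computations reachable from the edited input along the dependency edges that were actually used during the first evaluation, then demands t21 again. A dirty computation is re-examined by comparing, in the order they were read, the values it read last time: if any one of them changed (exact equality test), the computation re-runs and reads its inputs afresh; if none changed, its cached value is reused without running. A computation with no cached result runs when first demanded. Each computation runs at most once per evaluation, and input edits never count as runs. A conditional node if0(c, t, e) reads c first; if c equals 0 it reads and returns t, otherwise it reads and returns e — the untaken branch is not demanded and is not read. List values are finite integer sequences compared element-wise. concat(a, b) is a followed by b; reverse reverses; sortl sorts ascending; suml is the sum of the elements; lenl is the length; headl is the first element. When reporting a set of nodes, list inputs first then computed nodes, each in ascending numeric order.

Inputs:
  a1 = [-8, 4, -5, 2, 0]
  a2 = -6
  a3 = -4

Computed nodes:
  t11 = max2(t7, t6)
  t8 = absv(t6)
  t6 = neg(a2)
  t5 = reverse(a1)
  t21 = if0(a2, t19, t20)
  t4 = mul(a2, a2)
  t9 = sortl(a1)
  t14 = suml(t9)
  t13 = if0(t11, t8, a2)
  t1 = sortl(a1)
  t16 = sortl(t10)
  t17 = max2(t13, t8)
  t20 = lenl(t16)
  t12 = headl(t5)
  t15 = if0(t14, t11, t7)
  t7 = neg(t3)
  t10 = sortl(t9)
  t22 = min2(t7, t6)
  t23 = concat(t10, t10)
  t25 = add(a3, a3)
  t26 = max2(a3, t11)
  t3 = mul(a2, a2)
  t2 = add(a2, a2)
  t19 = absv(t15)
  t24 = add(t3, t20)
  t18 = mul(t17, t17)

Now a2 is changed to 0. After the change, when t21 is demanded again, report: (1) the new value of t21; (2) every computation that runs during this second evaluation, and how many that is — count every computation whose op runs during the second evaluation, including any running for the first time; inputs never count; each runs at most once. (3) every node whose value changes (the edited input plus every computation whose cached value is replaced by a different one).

First demand of the output computes:
  t9 = sortl([-8, 4, -5, 2, 0]) = [-8, -5, 0, 2, 4]
  t10 = sortl([-8, -5, 0, 2, 4]) = [-8, -5, 0, 2, 4]
  t16 = sortl([-8, -5, 0, 2, 4]) = [-8, -5, 0, 2, 4]
  t20 = lenl([-8, -5, 0, 2, 4]) = 5
  t21 = if0(a2=-6 -> else branch t20) = 5

After the edit, cleaning proceeds:
  t3: had never run; runs now, result 0.
  t7: had never run; runs now, result 0.
  t14: had never run; runs now, result -7.
  t15: had never run; runs now, result 0.
  t19: had never run; runs now, result 0.
  t21: a read changed (a2 -6->0) — executes, giving 0.

Note the branch switch — t3, t7, t14, t15, t19 had no cache and run now for the first time.

Demanding t21 again yields 0.
6 computations run: t3, t7, t14, t15, t19, t21.
The nodes whose values change: a2, t21.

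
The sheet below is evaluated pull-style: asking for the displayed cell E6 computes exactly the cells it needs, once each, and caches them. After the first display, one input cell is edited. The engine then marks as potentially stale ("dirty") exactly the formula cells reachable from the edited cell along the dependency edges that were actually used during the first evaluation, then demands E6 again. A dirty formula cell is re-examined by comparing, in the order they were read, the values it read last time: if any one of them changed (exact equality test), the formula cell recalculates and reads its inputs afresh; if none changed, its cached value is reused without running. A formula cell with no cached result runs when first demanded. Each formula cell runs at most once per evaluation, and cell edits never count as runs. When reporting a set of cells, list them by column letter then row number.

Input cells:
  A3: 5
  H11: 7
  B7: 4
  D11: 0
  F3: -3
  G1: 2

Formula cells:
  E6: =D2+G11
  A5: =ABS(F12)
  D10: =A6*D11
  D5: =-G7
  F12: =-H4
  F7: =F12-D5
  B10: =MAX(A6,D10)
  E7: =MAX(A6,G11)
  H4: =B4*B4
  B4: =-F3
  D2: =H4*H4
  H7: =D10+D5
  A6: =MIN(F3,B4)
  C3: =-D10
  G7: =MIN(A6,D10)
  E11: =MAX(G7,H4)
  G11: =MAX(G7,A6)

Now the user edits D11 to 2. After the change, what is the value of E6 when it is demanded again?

Demanding E6 again yields 78.
Note the absorption at G11: it re-runs yet its value is the same, leaving the output's value untouched.

First demand of the output computes:
  B4 = -(-3) = 3
  A6 = MIN(-3, 3) = -3
  D10 = -3 * 0 = 0
  G7 = MIN(-3, 0) = -3
  G11 = MAX(-3, -3) = -3
  H4 = 3 * 3 = 9
  D2 = 9 * 9 = 81
  E6 = 81 + -3 = 78

After the edit, cleaning proceeds:
  D10: a read changed (D11 0->2) — executes, giving -6.
  G7: a read changed (D10 0->-6) — executes, giving -6.
  G11: a read changed (G7 -3->-6) — executes, giving -3 — identical to its old value.
  E6: dirty, but its reads are unchanged (D2 unchanged, G11 unchanged); cached 78 stands.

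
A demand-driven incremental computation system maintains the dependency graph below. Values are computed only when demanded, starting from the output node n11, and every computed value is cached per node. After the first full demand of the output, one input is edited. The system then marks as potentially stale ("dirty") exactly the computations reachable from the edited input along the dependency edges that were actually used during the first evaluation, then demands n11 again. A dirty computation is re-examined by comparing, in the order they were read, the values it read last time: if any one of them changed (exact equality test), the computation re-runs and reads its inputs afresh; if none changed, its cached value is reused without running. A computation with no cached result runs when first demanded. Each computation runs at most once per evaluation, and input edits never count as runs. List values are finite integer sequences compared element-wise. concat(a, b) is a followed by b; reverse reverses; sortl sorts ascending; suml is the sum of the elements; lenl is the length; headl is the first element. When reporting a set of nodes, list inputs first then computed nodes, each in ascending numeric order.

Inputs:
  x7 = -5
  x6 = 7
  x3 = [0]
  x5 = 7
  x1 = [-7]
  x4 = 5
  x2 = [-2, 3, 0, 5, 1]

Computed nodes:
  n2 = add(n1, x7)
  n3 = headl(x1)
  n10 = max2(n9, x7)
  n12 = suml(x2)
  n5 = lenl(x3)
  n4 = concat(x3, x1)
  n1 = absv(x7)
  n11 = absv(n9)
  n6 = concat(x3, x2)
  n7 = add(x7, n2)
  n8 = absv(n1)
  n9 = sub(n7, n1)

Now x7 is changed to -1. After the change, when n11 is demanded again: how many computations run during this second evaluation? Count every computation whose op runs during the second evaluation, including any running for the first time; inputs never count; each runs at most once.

Computations that run: n1, n2, n7, n9, n11 — 5 in total.

First evaluation (everything demanded from the output):
  n1 = absv(-5) = 5
  n2 = add(5, -5) = 0
  n7 = add(-5, 0) = -5
  n9 = sub(-5, 5) = -10
  n11 = absv(-10) = 10

Propagation after the edit:
  n1: runs — x7 -5->-1; result 1.
  n2: runs — n1 5->1; x7 -5->-1; result 0 (same value as before).
  n7: runs — x7 -5->-1; result -1.
  n9: runs — n7 -5->-1; n1 5->1; result -2.
  n11: runs — n9 -10->-2; result 2.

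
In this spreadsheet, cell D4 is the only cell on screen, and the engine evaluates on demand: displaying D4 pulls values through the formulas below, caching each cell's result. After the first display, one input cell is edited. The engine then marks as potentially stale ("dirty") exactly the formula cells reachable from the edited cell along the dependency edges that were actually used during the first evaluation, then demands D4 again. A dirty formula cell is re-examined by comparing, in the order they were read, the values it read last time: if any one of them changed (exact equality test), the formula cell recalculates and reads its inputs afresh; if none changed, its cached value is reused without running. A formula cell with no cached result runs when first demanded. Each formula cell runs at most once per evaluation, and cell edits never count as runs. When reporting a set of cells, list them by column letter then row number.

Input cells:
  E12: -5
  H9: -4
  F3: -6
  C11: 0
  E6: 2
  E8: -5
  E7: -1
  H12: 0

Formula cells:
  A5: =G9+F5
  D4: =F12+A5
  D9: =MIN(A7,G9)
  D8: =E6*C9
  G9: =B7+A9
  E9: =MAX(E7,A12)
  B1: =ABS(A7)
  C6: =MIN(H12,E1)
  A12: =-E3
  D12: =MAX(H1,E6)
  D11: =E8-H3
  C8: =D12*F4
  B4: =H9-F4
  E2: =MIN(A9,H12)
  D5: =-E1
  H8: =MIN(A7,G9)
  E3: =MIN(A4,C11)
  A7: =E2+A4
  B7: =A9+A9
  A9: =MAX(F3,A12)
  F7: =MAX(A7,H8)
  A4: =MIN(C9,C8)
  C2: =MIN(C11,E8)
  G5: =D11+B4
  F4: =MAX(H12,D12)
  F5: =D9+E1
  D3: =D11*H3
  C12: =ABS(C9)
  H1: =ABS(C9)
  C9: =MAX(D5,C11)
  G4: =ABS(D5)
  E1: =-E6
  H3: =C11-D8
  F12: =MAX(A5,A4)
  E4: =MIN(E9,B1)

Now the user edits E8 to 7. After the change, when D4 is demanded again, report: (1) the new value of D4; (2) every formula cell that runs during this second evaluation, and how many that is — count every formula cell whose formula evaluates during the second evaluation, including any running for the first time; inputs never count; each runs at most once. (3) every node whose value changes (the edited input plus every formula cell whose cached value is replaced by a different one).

Initial pass — values computed on the first demand:
  E1 = -(2) = -2
  D5 = -(-2) = 2
  C9 = MAX(2, 0) = 2
  H1 = ABS(2) = 2
  D12 = MAX(2, 2) = 2
  F4 = MAX(0, 2) = 2
  C8 = 2 * 2 = 4
  A4 = MIN(2, 4) = 2
  E3 = MIN(2, 0) = 0
  A12 = -(0) = 0
  A9 = MAX(-6, 0) = 0
  B7 = 0 + 0 = 0
  E2 = MIN(0, 0) = 0
  A7 = 0 + 2 = 2
  G9 = 0 + 0 = 0
  D9 = MIN(2, 0) = 0
  F5 = 0 + -2 = -2
  A5 = 0 + -2 = -2
  F12 = MAX(-2, 2) = 2
  D4 = 2 + -2 = 0

Second demand — change propagation:
  no demanded computation ever read E8, so the edit dirties nothing and nothing runs.

The important point: nothing the output needs ever reads E8, so the edit is invisible to it.

D4 now evaluates to 0.
Run set: none (0 run).
Changed values: E8.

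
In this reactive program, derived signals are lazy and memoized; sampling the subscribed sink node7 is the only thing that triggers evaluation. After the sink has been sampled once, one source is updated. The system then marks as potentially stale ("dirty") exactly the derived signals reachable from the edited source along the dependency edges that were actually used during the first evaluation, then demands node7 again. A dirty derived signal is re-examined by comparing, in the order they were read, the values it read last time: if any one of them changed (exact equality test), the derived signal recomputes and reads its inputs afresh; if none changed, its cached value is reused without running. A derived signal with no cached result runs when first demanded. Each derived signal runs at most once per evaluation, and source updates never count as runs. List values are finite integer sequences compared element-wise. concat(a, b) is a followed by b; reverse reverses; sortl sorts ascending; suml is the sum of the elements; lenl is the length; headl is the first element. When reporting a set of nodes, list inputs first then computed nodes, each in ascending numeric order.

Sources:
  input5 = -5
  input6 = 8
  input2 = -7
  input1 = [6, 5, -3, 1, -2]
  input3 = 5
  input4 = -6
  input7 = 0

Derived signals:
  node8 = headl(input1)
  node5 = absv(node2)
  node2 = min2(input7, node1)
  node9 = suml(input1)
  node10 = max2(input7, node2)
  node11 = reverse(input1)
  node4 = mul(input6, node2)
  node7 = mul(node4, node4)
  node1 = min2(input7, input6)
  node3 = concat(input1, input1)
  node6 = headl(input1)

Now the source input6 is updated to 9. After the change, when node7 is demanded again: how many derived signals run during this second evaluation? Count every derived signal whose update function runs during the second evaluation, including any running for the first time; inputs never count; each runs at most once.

2 derived signals run: node1, node4.
Note where the cutoff bites: node2 is checked, finds nothing changed, and keeps its cache.

First demand of the output computes:
  node1 = min2(0, 8) = 0
  node2 = min2(0, 0) = 0
  node4 = mul(8, 0) = 0
  node7 = mul(0, 0) = 0

After the edit, cleaning proceeds:
  node1: a read changed (input6 8->9) — executes, giving 0 — identical to its old value.
  node2: dirty, but its reads are unchanged (input7 unchanged, node1 unchanged); cached 0 stands.
  node4: a read changed (input6 8->9) — executes, giving 0 — identical to its old value.
  node7: dirty, but its reads are unchanged (node4 unchanged, node4 unchanged); cached 0 stands.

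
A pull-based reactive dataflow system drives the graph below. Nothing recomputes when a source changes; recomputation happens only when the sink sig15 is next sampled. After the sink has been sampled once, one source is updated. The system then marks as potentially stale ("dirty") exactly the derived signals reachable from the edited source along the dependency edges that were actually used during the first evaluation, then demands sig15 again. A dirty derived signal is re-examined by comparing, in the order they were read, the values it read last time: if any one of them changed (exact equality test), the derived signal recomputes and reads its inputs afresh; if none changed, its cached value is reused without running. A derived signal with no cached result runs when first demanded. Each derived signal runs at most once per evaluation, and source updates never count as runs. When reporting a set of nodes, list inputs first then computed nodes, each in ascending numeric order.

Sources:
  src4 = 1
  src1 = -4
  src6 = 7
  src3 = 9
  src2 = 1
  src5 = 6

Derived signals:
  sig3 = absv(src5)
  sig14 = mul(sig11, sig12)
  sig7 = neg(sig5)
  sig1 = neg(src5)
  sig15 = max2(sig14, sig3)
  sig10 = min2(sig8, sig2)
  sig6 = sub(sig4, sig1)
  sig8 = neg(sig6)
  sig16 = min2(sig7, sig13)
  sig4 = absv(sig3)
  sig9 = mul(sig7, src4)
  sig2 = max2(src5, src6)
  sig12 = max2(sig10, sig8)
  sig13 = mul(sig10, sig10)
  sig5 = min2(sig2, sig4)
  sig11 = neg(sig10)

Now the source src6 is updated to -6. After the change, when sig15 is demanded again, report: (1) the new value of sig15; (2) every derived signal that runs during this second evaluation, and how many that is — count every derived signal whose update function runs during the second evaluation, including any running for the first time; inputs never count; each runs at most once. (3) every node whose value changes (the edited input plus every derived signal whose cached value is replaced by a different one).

New value of sig15: 6.
Derived signals that run: sig2, sig10 — 2 in total.
Values that change: src6, sig2.
Key observation: the change is absorbed at sig10 — it re-runs but produces the same value, and the output's value is unchanged.

First evaluation (everything demanded from the output):
  sig1 = neg(6) = -6
  sig2 = max2(6, 7) = 7
  sig3 = absv(6) = 6
  sig4 = absv(6) = 6
  sig6 = sub(6, -6) = 12
  sig8 = neg(12) = -12
  sig10 = min2(-12, 7) = -12
  sig11 = neg(-12) = 12
  sig12 = max2(-12, -12) = -12
  sig14 = mul(12, -12) = -144
  sig15 = max2(-144, 6) = 6

Propagation after the edit:
  sig2: runs — src6 7->-6; result 6.
  sig10: runs — sig2 7->6; result -12 (same value as before).
  sig11: checked — values it read are unchanged (sig10 unchanged); reused cached 12 without running.
  sig12: checked — values it read are unchanged (sig10 unchanged, sig8 unchanged); reused cached -12 without running.
  sig14: checked — values it read are unchanged (sig11 unchanged, sig12 unchanged); reused cached -144 without running.
  sig15: checked — values it read are unchanged (sig14 unchanged, sig3 unchanged); reused cached 6 without running.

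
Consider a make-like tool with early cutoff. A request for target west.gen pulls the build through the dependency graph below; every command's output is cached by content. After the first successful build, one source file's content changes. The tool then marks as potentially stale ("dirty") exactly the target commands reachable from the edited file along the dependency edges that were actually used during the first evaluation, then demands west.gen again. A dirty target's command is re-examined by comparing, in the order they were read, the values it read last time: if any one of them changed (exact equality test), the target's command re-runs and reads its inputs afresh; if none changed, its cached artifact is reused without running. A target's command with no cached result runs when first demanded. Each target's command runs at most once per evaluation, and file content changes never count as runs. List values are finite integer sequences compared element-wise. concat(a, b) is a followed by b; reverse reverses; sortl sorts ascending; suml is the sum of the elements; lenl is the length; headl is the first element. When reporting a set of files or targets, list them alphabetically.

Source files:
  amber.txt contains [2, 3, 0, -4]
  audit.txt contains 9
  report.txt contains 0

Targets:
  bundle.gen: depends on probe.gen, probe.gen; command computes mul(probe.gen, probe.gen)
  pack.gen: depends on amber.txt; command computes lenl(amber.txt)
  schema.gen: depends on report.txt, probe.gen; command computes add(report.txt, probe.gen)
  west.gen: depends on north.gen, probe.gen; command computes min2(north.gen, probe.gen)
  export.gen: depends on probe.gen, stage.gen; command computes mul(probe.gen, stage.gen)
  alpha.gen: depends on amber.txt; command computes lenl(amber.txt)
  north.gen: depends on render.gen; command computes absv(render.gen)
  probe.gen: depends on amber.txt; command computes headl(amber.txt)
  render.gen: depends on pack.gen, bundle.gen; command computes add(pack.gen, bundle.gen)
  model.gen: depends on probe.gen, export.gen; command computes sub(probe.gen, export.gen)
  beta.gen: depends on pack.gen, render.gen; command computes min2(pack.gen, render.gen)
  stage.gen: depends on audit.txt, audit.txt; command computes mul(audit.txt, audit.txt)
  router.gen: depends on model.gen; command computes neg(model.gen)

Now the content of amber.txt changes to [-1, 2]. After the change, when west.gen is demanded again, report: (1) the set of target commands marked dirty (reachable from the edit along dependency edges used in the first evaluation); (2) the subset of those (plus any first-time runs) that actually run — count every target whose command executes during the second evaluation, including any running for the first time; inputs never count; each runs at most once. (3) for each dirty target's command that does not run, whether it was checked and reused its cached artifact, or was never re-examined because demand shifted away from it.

First demand of the output computes:
  pack.gen = lenl([2, 3, 0, -4]) = 4
  probe.gen = headl([2, 3, 0, -4]) = 2
  bundle.gen = mul(2, 2) = 4
  render.gen = add(4, 4) = 8
  north.gen = absv(8) = 8
  west.gen = min2(8, 2) = 2

After the edit, cleaning proceeds:
  pack.gen: a read changed (amber.txt [2, 3, 0, -4]->[-1, 2]) — executes, giving 2.
  probe.gen: a read changed (amber.txt [2, 3, 0, -4]->[-1, 2]) — executes, giving -1.
  bundle.gen: a read changed (probe.gen 2->-1; probe.gen 2->-1) — executes, giving 1.
  render.gen: a read changed (pack.gen 4->2; bundle.gen 4->1) — executes, giving 3.
  north.gen: a read changed (render.gen 8->3) — executes, giving 3.
  west.gen: a read changed (north.gen 8->3; probe.gen 2->-1) — executes, giving -1.

The edit dirties: bundle.gen, north.gen, pack.gen, probe.gen, render.gen, west.gen.
6 target commands run: bundle.gen, north.gen, pack.gen, probe.gen, render.gen, west.gen.
No dirty target's command escaped a run.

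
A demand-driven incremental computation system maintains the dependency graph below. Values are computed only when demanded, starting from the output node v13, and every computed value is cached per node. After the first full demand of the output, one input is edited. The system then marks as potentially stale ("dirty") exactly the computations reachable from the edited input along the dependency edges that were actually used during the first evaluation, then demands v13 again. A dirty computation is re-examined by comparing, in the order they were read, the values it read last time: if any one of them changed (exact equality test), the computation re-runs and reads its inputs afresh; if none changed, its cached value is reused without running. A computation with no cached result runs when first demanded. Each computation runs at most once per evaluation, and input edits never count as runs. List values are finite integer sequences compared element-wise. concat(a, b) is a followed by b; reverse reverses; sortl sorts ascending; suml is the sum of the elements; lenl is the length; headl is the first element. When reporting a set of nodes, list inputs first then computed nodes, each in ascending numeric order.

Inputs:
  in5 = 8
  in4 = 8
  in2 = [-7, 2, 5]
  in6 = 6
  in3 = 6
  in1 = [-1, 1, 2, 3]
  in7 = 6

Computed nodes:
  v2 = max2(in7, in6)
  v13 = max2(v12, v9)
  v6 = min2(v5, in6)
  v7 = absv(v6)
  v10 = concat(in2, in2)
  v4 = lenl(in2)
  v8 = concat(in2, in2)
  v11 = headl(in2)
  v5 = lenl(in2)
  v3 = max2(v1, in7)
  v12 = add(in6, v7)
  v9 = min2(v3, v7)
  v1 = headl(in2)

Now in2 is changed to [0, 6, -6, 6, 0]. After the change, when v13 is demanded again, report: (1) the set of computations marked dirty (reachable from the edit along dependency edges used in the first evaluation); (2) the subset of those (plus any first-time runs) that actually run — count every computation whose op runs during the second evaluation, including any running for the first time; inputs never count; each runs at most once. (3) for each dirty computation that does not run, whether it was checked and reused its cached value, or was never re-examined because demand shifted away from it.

First evaluation (everything demanded from the output):
  v1 = headl([-7, 2, 5]) = -7
  v3 = max2(-7, 6) = 6
  v5 = lenl([-7, 2, 5]) = 3
  v6 = min2(3, 6) = 3
  v7 = absv(3) = 3
  v9 = min2(6, 3) = 3
  v12 = add(6, 3) = 9
  v13 = max2(9, 3) = 9

Propagation after the edit:
  v1: runs — in2 [-7, 2, 5]->[0, 6, -6, 6, 0]; result 0.
  v3: runs — v1 -7->0; result 6 (same value as before).
  v5: runs — in2 [-7, 2, 5]->[0, 6, -6, 6, 0]; result 5.
  v6: runs — v5 3->5; result 5.
  v7: runs — v6 3->5; result 5.
  v9: runs — v7 3->5; result 5.
  v12: runs — v7 3->5; result 11.
  v13: runs — v12 9->11; v9 3->5; result 11.

Marked dirty: v1, v3, v5, v6, v7, v9, v12, v13.
Computations that run: v1, v3, v5, v6, v7, v9, v12, v13 — 8 in total.
Every dirty computation ran.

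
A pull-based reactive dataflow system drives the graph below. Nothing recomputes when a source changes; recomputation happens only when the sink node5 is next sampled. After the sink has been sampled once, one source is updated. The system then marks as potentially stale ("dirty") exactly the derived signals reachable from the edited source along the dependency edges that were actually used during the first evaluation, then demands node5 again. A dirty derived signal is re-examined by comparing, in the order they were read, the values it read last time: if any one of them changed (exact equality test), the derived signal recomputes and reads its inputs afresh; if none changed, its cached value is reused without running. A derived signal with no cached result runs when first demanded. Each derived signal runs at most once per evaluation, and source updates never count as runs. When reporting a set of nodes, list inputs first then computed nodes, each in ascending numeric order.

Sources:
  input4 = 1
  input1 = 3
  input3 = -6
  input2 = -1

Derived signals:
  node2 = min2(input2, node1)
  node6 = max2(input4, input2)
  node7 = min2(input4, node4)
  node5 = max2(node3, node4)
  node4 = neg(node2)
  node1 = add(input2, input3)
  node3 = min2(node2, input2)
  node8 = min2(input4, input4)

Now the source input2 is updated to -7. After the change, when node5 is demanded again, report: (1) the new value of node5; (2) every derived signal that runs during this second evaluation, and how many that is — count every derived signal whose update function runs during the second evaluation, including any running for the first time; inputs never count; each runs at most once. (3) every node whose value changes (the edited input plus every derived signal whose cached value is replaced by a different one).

New value of node5: 13.
Derived signals that run: node1, node2, node3, node4, node5 — 5 in total.
Values that change: input2, node1, node2, node3, node4, node5.

First evaluation (everything demanded from the output):
  node1 = add(-1, -6) = -7
  node2 = min2(-1, -7) = -7
  node3 = min2(-7, -1) = -7
  node4 = neg(-7) = 7
  node5 = max2(-7, 7) = 7

Propagation after the edit:
  node1: runs — input2 -1->-7; result -13.
  node2: runs — input2 -1->-7; node1 -7->-13; result -13.
  node3: runs — node2 -7->-13; input2 -1->-7; result -13.
  node4: runs — node2 -7->-13; result 13.
  node5: runs — node3 -7->-13; node4 7->13; result 13.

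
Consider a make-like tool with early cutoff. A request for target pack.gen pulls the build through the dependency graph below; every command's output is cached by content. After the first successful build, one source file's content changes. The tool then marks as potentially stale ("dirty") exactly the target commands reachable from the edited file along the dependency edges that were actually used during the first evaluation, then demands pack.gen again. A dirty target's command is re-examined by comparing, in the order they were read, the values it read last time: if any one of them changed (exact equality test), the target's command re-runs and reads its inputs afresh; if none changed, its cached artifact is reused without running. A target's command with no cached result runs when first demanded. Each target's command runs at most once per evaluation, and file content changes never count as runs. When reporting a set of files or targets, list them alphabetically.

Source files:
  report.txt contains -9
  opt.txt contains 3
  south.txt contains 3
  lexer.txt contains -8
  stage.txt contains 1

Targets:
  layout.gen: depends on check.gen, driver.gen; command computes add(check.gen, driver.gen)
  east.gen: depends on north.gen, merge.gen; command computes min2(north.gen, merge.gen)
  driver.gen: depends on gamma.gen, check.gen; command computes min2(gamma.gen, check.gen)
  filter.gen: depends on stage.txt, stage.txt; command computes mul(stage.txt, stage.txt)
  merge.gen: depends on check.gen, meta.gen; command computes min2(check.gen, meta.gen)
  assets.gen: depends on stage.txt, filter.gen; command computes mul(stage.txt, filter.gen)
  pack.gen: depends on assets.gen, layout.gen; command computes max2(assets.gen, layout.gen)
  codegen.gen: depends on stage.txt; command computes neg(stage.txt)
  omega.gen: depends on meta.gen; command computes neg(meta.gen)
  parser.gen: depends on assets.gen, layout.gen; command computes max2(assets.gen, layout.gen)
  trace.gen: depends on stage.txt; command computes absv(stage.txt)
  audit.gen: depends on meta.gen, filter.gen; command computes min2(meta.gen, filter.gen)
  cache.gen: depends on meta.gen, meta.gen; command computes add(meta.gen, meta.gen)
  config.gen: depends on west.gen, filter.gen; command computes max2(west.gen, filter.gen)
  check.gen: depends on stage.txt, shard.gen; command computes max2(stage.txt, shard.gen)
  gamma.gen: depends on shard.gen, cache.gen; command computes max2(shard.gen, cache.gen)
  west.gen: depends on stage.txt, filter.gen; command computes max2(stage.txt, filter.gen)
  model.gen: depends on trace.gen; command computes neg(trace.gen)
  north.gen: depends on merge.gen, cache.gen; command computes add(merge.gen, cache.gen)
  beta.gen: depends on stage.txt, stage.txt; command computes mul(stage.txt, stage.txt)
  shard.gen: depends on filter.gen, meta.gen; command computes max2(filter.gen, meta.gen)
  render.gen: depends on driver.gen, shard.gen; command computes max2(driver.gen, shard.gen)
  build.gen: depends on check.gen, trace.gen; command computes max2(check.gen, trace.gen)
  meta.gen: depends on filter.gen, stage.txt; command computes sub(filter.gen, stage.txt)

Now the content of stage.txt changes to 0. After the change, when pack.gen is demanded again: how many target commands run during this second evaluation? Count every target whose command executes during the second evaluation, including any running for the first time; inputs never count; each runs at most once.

9 target commands run: assets.gen, check.gen, driver.gen, filter.gen, gamma.gen, layout.gen, meta.gen, pack.gen, shard.gen.
Note where the cutoff bites: cache.gen is checked, finds nothing changed, and keeps its cache.

First demand of the output computes:
  filter.gen = mul(1, 1) = 1
  assets.gen = mul(1, 1) = 1
  meta.gen = sub(1, 1) = 0
  cache.gen = add(0, 0) = 0
  shard.gen = max2(1, 0) = 1
  check.gen = max2(1, 1) = 1
  gamma.gen = max2(1, 0) = 1
  driver.gen = min2(1, 1) = 1
  layout.gen = add(1, 1) = 2
  pack.gen = max2(1, 2) = 2

After the edit, cleaning proceeds:
  filter.gen: a read changed (stage.txt 1->0; stage.txt 1->0) — executes, giving 0.
  assets.gen: a read changed (stage.txt 1->0; filter.gen 1->0) — executes, giving 0.
  meta.gen: a read changed (filter.gen 1->0; stage.txt 1->0) — executes, giving 0 — identical to its old value.
  cache.gen: dirty, but its reads are unchanged (meta.gen unchanged, meta.gen unchanged); cached 0 stands.
  shard.gen: a read changed (filter.gen 1->0) — executes, giving 0.
  check.gen: a read changed (stage.txt 1->0; shard.gen 1->0) — executes, giving 0.
  gamma.gen: a read changed (shard.gen 1->0) — executes, giving 0.
  driver.gen: a read changed (gamma.gen 1->0; check.gen 1->0) — executes, giving 0.
  layout.gen: a read changed (check.gen 1->0; driver.gen 1->0) — executes, giving 0.
  pack.gen: a read changed (assets.gen 1->0; layout.gen 2->0) — executes, giving 0.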